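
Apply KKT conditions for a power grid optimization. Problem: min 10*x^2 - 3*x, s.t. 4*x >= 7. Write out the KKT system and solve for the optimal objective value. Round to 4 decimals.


Step 1: Try lambda = 0 (constraint inactive).
x_unc = 3/(2*10) = 0.15
Check: 4*0.15 = 0.6 < 7 -- violated!
Step 2: Constraint must be active: 4*x = 7
x* = 7/4 = 1.75
lambda = (2*10*1.75 - 3)/4 = 8.0
Step 3: Compute optimal value.
f(x*) = 10*1.75^2 - 3*1.75 = 25.375


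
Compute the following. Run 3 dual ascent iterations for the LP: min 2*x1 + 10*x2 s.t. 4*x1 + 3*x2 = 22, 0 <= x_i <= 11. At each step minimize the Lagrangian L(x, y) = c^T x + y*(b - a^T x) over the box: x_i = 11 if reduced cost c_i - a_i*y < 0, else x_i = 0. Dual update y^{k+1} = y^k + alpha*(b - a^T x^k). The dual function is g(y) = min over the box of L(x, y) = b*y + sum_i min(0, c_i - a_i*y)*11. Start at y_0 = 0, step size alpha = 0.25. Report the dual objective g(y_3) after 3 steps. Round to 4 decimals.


Dual ascent for LP: min 2*x1 + 10*x2, 4*x1 + 3*x2 = 22, 0 <= x_i <= 11
Step 1: y^k = 0.0, reduced costs: (2.0, 10.0)
  x^k = (0.0, 0.0), subgradient = b - a^T x = 22.0
  y^{k+1} = 0.0 + 0.25*22.0 = 5.5
Step 2: y^k = 5.5, reduced costs: (-20.0, -6.5)
  x^k = (11.0, 11.0), subgradient = b - a^T x = -55.0
  y^{k+1} = 5.5 + 0.25*-55.0 = -8.25
Step 3: y^k = -8.25, reduced costs: (35.0, 34.75)
  x^k = (0.0, 0.0), subgradient = b - a^T x = 22.0
  y^{k+1} = -8.25 + 0.25*22.0 = -2.75
Dual objective at y_3 = -2.75: reduced costs (13.0, 18.25), box minimizer x = (0.0, 0.0)
g(y_3) = b*y + (c1 - a1*y)*x1 + (c2 - a2*y)*x2 = 22*(-2.75) + 13.0*0.0 + 18.25*0.0 = -60.5 + 0.0 + 0.0 = -60.5


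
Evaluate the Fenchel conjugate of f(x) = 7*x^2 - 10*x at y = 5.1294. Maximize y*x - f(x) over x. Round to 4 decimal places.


f*(y) = sup_x {y*x - a*x^2 - b*x} = sup_x {(y-b)*x - a*x^2}
FOC: (y - b) - 2a*x = 0 => x* = (y - b)/(2a)
x* = (5.1294 + 10)/(2*7) = 1.0807
f*(5.1294) = (y-b)^2/(4a) = (5.1294 + 10)^2/(4*7)
= 228.8987/28 = 8.175


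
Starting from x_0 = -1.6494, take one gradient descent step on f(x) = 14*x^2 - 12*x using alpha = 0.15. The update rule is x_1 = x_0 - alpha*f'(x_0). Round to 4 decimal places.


We compute the gradient at x_0 and apply the update.
f'(x) = 28*x - 12
f'(-1.6494) = 28*-1.6494 - 12 = -58.1832
x_1 = -1.6494 - 0.15*-58.1832 = 7.0781


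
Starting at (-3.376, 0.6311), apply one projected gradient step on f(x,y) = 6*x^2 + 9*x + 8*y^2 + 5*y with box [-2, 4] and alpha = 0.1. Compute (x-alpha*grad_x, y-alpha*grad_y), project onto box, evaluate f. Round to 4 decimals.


Step 1: Compute gradient at (-3.376, 0.6311).
grad_x = 2*6*-3.376 + 9 = -31.512
grad_y = 2*8*0.6311 + 5 = 15.0976
Step 2: Gradient step.
x_raw = -3.376 - 0.1*-31.512 = -0.2248
y_raw = 0.6311 - 0.1*15.0976 = -0.8787
Step 3: Project onto [-2, 4].
x_proj = clip(-0.2248) = -0.2248
y_proj = clip(-0.8787) = -0.8787
Step 4: Evaluate f.
f(-0.2248, -0.8787) = 0.0631


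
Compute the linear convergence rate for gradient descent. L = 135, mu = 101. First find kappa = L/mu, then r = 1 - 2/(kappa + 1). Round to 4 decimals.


Step 1: Compute the condition number.
kappa = L/mu = 135/101 = 1.3366
Step 2: Compute the convergence rate.
r = 1 - 2/(kappa + 1) = 1 - 2*mu/(L + mu) = (L - mu)/(L + mu) = 34/236 = 0.1441


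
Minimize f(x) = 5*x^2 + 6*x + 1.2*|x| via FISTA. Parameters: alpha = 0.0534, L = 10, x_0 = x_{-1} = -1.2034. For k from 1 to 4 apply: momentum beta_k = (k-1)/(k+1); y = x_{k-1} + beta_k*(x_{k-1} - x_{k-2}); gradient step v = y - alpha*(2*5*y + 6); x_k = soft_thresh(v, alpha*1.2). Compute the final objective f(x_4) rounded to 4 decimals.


FISTA on f(x) = 5*x^2 + 6*x + 1.2*|x|
L = 10, alpha = 0.0534
Iteration 1: beta = 0.0, y = -1.2034 + 0.0*(-1.2034 + 1.2034) = -1.2034
  grad(y) = -6.034, v = y - alpha*grad = -0.8812
  prox(v) = soft_thresh(-0.8812, 0.0641) = -0.8171
Iteration 2: beta = 0.3333, y = -0.8171 + 0.3333*(-0.8171 + 1.2034) = -0.6883
  grad(y) = -0.8834, v = y - alpha*grad = -0.6412
  prox(v) = soft_thresh(-0.6412, 0.0641) = -0.5771
Iteration 3: beta = 0.5, y = -0.5771 + 0.5*(-0.5771 + 0.8171) = -0.4571
  grad(y) = 1.4292, v = y - alpha*grad = -0.5334
  prox(v) = soft_thresh(-0.5334, 0.0641) = -0.4693
Iteration 4: beta = 0.6, y = -0.4693 + 0.6*(-0.4693 + 0.5771) = -0.4047
  grad(y) = 1.9534, v = y - alpha*grad = -0.509
  prox(v) = soft_thresh(-0.509, 0.0641) = -0.4449
f(x_4) = 5*(-0.4449)^2 + 6*(-0.4449) + 1.2*|-0.4449| = -1.1458


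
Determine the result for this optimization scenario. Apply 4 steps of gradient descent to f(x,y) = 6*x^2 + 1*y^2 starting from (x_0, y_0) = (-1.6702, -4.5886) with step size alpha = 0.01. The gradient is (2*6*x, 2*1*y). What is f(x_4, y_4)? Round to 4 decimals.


Gradient descent on f(x,y) = 6*x^2 + 1*y^2.
Starting point: (-1.6702, -4.5886), alpha = 0.01
Step 1: grad_x = 2*6*-1.6702 = -20.0424, grad_y = 2*1*-4.5886 = -9.1772
  x_1 = -1.6702 - 0.01*-20.0424 = -1.4698
  y_1 = -4.5886 - 0.01*-9.1772 = -4.4968
Step 2: grad_x = 2*6*-1.4698 = -17.6373, grad_y = 2*1*-4.4968 = -8.9937
  x_2 = -1.4698 - 0.01*-17.6373 = -1.2934
  y_2 = -4.4968 - 0.01*-8.9937 = -4.4069
Step 3: grad_x = 2*6*-1.2934 = -15.5208, grad_y = 2*1*-4.4069 = -8.8138
  x_3 = -1.2934 - 0.01*-15.5208 = -1.1382
  y_3 = -4.4069 - 0.01*-8.8138 = -4.3188
Step 4: grad_x = 2*6*-1.1382 = -13.6583, grad_y = 2*1*-4.3188 = -8.6375
  x_4 = -1.1382 - 0.01*-13.6583 = -1.0016
  y_4 = -4.3188 - 0.01*-8.6375 = -4.2324
f(-1.0016, -4.2324) = 6*(-1.0016)^2 + 1*(-4.2324)^2 = 23.9324


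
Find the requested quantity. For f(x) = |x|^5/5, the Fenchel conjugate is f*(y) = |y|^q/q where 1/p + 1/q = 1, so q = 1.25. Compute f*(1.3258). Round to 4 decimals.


The conjugate exponent q satisfies 1/p + 1/q = 1.
p = 5, so q = 5/(5 - 1) = 1.25
|y|^q = 1.3258^1.25 = 1.4226
f*(1.3258) = 1.4226 / 1.25 = 1.1381


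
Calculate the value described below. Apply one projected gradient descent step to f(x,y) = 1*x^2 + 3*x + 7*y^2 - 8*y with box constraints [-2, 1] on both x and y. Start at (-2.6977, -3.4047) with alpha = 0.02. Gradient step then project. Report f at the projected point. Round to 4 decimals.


Step 1: Compute gradient at (-2.6977, -3.4047).
grad_x = 2*1*-2.6977 + 3 = -2.3954
grad_y = 2*7*-3.4047 - 8 = -55.6658
Step 2: Gradient step.
x_raw = -2.6977 - 0.02*-2.3954 = -2.6498
y_raw = -3.4047 - 0.02*-55.6658 = -2.2914
Step 3: Project onto [-2, 1].
x_proj = clip(-2.6498) = -2.0
y_proj = clip(-2.2914) = -2.0
Step 4: Evaluate f.
f(-2.0, -2.0) = 42.0


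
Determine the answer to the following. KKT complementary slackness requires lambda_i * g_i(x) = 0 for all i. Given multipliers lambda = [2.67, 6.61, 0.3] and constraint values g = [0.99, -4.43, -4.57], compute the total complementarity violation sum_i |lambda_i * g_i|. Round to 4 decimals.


KKT complementary slackness check:
lambda_1 * g_1 = 2.67 * 0.99 = 2.6433
lambda_2 * g_2 = 6.61 * -4.43 = -29.2823
lambda_3 * g_3 = 0.3 * -4.57 = -1.371
Total violation = 2.6433 + 29.2823 + 1.371 = 33.2966


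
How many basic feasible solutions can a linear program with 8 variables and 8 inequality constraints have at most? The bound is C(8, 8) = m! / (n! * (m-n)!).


Each vertex corresponds to some choice of n active constraints out of m, so the number of vertices is at most C(m, n) = m! / (n!(m-n)!).
m = 8, n = 8
Numerator: 8 * 7 * 6 * 5 * 4 * 3 * 2 * 1
Denominator: 8! = 40320
C(8, 8) = 1


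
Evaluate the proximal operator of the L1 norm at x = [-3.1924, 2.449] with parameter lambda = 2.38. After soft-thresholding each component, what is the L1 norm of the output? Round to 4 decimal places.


Soft-thresholding with lambda = 2.38:
prox(-3.1924) = sign(-3.1924)*max(|-3.1924| - 2.38, 0) = -0.8124
prox(2.449) = sign(2.449)*max(|2.449| - 2.38, 0) = 0.069
prox(x) = [-0.8124, 0.069]
||prox(x)||_1 = 0.8124 + 0.069 = 0.8814


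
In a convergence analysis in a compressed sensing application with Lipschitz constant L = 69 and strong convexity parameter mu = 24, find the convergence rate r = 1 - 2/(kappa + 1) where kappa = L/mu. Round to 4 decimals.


Step 1: Compute the condition number.
kappa = L/mu = 69/24 = 2.875
Step 2: Compute the convergence rate.
r = 1 - 2/(kappa + 1) = 1 - 2*mu/(L + mu) = (L - mu)/(L + mu) = 45/93 = 0.4839


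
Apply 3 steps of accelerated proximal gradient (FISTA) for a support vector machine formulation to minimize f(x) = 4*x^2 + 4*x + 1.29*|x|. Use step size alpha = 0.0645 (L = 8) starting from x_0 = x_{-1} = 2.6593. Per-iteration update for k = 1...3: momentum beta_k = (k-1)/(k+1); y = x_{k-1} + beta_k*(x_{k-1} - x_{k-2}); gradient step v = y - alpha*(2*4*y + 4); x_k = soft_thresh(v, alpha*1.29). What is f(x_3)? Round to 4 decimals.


FISTA on f(x) = 4*x^2 + 4*x + 1.29*|x|
L = 8, alpha = 0.0645
Iteration 1: beta = 0.0, y = 2.6593 + 0.0*(2.6593 - 2.6593) = 2.6593
  grad(y) = 25.2744, v = y - alpha*grad = 1.0291
  prox(v) = soft_thresh(1.0291, 0.0832) = 0.9459
Iteration 2: beta = 0.3333, y = 0.9459 + 0.3333*(0.9459 - 2.6593) = 0.3748
  grad(y) = 6.9981, v = y - alpha*grad = -0.0766
  prox(v) = soft_thresh(-0.0766, 0.0832) = 0.0
Iteration 3: beta = 0.5, y = 0.0 + 0.5*(0.0 - 0.9459) = -0.4729
  grad(y) = 0.2164, v = y - alpha*grad = -0.4869
  prox(v) = soft_thresh(-0.4869, 0.0832) = -0.4037
f(x_3) = 4*(-0.4037)^2 + 4*(-0.4037) + 1.29*|-0.4037| = -0.4421


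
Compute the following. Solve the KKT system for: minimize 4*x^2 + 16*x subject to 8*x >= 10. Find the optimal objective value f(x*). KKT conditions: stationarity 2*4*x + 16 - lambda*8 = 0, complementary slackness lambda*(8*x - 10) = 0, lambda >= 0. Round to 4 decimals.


Step 1: Try lambda = 0 (constraint inactive).
x_unc = -16/(2*4) = -2.0
Check: 8*-2.0 = -16.0 < 10 -- violated!
Step 2: Constraint must be active: 8*x = 10
x* = 10/8 = 1.25
lambda = (2*4*1.25 + 16)/8 = 3.25
Step 3: Compute optimal value.
f(x*) = 4*1.25^2 + 16*1.25 = 26.25


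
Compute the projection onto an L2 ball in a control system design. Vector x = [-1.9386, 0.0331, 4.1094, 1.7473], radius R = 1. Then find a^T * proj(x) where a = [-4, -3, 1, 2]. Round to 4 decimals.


Step 1: Compute ||x|| (intermediates to 6 decimals).
||x|| = sqrt((-1.9386)^2 + 0.0331^2 + 4.1094^2 + 1.7473^2) = 4.868212
Step 2: Project.
Since ||x|| > R, scale = R/||x|| = 1/4.868212 = 0.205414, proj(x) = scale * x
proj(x) = [-0.398216, 0.006799, 0.844128, 0.35892]
Step 3: Dot product.
a^T * proj(x) = -4*(-0.398216) - 3*0.006799 + 1*0.844128 + 2*0.35892 = 3.1344


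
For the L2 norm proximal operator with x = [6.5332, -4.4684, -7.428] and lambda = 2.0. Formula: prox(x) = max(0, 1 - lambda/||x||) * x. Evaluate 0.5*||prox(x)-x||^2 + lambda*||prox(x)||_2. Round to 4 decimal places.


Step 1: Compute ||x||.
||x|| = 10.8547
Step 2: Compute scaling factor.
scale = max(0, 1 - 2.0/10.8547) = 0.8157
Step 3: prox(x) = [5.3294, -3.6451, -6.0594]
||prox(x)|| = 8.8547
Step 4: Proximal objective.
0.5*||prox-x||^2 = 2.0
lambda*||prox|| = 17.7094
Total = 19.7094


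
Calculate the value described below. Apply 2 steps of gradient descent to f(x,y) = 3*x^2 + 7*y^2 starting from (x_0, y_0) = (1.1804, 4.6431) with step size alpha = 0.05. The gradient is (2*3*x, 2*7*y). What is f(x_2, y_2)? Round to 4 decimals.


Gradient descent on f(x,y) = 3*x^2 + 7*y^2.
Starting point: (1.1804, 4.6431), alpha = 0.05
Step 1: grad_x = 2*3*1.1804 = 7.0824, grad_y = 2*7*4.6431 = 65.0034
  x_1 = 1.1804 - 0.05*7.0824 = 0.8263
  y_1 = 4.6431 - 0.05*65.0034 = 1.3929
Step 2: grad_x = 2*3*0.8263 = 4.9577, grad_y = 2*7*1.3929 = 19.501
  x_2 = 0.8263 - 0.05*4.9577 = 0.5784
  y_2 = 1.3929 - 0.05*19.501 = 0.4179
f(0.5784, 0.4179) = 3*0.5784^2 + 7*0.4179^2 = 2.226


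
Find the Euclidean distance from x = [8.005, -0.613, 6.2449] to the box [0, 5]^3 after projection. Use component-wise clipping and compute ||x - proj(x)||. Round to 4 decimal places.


Project each component onto [0, 5].
clip(8.005) = 5.0, clip(-0.613) = 0.0, clip(6.2449) = 5.0
Projection = [5.0, 0.0, 5.0]
Squared diffs: [9.03, 0.3758, 1.5498]
Distance = sqrt(10.9556) = 3.3099


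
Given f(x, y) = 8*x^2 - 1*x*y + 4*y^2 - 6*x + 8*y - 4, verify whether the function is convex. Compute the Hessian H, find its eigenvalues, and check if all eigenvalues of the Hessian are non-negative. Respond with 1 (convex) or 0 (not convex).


The Hessian of f(x,y) = 8*x^2 - 1*x*y + 4*y^2 - 6*x + 8*y - 4 is:
H = [[16, -1], [-1, 8]]
Trace = 16 + 8 = 24
Determinant = 16*8 - (-1)^2 = 127
Discriminant = (24)^2 - 4*127 = 68.0
Eigenvalues: lambda_1 = 7.8769, lambda_2 = 16.1231
The function is convex.

1


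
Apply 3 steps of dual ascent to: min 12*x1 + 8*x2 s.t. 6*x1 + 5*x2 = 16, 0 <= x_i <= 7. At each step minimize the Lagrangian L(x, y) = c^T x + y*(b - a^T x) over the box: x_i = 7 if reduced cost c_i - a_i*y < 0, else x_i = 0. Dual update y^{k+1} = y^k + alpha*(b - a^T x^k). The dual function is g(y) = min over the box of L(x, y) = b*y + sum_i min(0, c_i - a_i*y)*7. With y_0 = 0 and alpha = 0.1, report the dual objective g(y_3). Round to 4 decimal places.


Dual ascent for LP: min 12*x1 + 8*x2, 6*x1 + 5*x2 = 16, 0 <= x_i <= 7
Step 1: y^k = 0.0, reduced costs: (12.0, 8.0)
  x^k = (0.0, 0.0), subgradient = b - a^T x = 16.0
  y^{k+1} = 0.0 + 0.1*16.0 = 1.6
Step 2: y^k = 1.6, reduced costs: (2.4, 0.0)
  x^k = (0.0, 0.0), subgradient = b - a^T x = 16.0
  y^{k+1} = 1.6 + 0.1*16.0 = 3.2
Step 3: y^k = 3.2, reduced costs: (-7.2, -8.0)
  x^k = (7.0, 7.0), subgradient = b - a^T x = -61.0
  y^{k+1} = 3.2 + 0.1*-61.0 = -2.9
Dual objective at y_3 = -2.9: reduced costs (29.4, 22.5), box minimizer x = (0.0, 0.0)
g(y_3) = b*y + (c1 - a1*y)*x1 + (c2 - a2*y)*x2 = 16*(-2.9) + 29.4*0.0 + 22.5*0.0 = -46.4 + 0.0 + 0.0 = -46.4


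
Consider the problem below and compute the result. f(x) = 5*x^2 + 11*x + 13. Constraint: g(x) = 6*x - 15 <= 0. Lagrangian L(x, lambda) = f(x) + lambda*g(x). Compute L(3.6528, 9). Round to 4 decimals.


Step 1: Evaluate f(x).
f(3.6528) = 5*3.6528^2 + 11*3.6528 + 13 = 119.8955
Step 2: Evaluate g(x).
g(3.6528) = 6*3.6528 - 15 = 6.9168
Step 3: Compute Lagrangian.
L = 119.8955 + 9*6.9168 = 182.1467


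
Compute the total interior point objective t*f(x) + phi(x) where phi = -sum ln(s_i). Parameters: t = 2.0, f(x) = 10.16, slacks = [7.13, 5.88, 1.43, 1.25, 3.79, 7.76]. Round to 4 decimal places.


Step 1: Compute log-barrier.
ln values: [1.9643, 1.7716, 0.3577, 0.2231, 1.3324, 2.049]
phi = -(1.9643 + 1.7716 + 0.3577 + 0.2231 + 1.3324 + 2.049) = -7.698
Step 2: Compute augmented objective.
t*f(x) = 2.0*10.16 = 20.32
Total = 20.32 - 7.698 = 12.622


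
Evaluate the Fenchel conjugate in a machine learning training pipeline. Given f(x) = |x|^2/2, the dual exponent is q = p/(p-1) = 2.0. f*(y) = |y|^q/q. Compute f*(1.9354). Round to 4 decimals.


The conjugate exponent q satisfies 1/p + 1/q = 1.
p = 2, so q = 2/(2 - 1) = 2.0
|y|^q = 1.9354^2.0 = 3.7458
f*(1.9354) = 3.7458 / 2.0 = 1.8729


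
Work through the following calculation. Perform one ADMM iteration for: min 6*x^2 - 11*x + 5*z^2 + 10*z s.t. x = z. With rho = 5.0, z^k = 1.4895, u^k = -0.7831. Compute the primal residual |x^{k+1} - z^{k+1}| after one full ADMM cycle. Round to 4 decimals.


ADMM iteration with rho = 5.0, z^k = 1.4895, u^k = -0.7831
Step 1: x-update.
Minimize 6*x^2 - 11*x + (5.0/2)*(x - 1.4895 - 0.7831)^2
FOC: (2*6 + 5.0)*x = 11 + 5.0*(1.4895 + 0.7831)
x^{k+1} = 1.3155
Step 2: z-update.
Minimize 5*z^2 + 10*z + (5.0/2)*(1.3155 - z - 0.7831)^2
FOC: (2*5 + 5.0)*z = -10 + 5.0*(1.3155 - 0.7831)
z^{k+1} = -0.4892
Step 3: u-update.
u^{k+1} = -0.7831 + 1.3155 + 0.4892 = 1.0216
Step 4: Primal residual = |1.3155 + 0.4892| = 1.8047


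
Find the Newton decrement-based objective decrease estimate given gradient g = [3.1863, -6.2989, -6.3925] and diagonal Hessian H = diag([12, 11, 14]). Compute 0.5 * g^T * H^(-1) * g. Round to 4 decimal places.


Step 1: H is diagonal, so H^(-1) * g = [0.2655, -0.5726, -0.4566].
Step 2: g^T H^(-1) g = sum_i g_i^2 / H_ii
  = (3.1863)^2/12 + (-6.2989)^2/11 + (-6.3925)^2/14
  = 0.846 + 3.6069 + 2.9189 = 7.3718
Step 3: Objective decrease = 0.5 * g^T H^(-1) g = 3.6859


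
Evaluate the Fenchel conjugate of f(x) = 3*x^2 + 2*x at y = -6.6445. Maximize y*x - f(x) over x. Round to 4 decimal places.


f*(y) = sup_x {y*x - a*x^2 - b*x} = sup_x {(y-b)*x - a*x^2}
FOC: (y - b) - 2a*x = 0 => x* = (y - b)/(2a)
x* = (-6.6445 - 2)/(2*3) = -1.4408
f*(-6.6445) = (y-b)^2/(4a) = (-6.6445 - 2)^2/(4*3)
= 74.7274/12 = 6.2273


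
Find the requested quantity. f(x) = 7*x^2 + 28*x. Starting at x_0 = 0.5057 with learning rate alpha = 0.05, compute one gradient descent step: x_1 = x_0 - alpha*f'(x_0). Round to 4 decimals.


We compute the gradient at x_0 and apply the update.
f'(x) = 14*x + 28
f'(0.5057) = 14*0.5057 + 28 = 35.0798
x_1 = 0.5057 - 0.05*35.0798 = -1.2483


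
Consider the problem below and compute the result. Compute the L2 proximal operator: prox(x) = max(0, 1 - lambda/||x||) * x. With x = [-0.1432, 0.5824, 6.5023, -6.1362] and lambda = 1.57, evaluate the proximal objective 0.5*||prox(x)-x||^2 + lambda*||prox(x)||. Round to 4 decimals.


Step 1: Compute ||x||.
||x|| = 8.9606
Step 2: Compute scaling factor.
scale = max(0, 1 - 1.57/8.9606) = 0.8248
Step 3: prox(x) = [-0.1181, 0.4804, 5.363, -5.0611]
||prox(x)|| = 7.3906
Step 4: Proximal objective.
0.5*||prox-x||^2 = 1.2325
lambda*||prox|| = 11.6032
Total = 12.8357


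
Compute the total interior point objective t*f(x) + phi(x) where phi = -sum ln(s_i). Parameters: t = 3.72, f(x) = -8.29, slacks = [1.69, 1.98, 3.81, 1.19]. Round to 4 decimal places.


Step 1: Compute log-barrier.
ln values: [0.5247, 0.6831, 1.3376, 0.174]
phi = -(0.5247 + 0.6831 + 1.3376 + 0.174) = -2.7194
Step 2: Compute augmented objective.
t*f(x) = 3.72*-8.29 = -30.8388
Total = -30.8388 - 2.7194 = -33.5582


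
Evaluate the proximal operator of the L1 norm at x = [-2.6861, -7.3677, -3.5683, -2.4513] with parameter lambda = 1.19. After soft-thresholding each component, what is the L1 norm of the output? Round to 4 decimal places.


Soft-thresholding with lambda = 1.19:
prox(-2.6861) = sign(-2.6861)*max(|-2.6861| - 1.19, 0) = -1.4961
prox(-7.3677) = sign(-7.3677)*max(|-7.3677| - 1.19, 0) = -6.1777
prox(-3.5683) = sign(-3.5683)*max(|-3.5683| - 1.19, 0) = -2.3783
prox(-2.4513) = sign(-2.4513)*max(|-2.4513| - 1.19, 0) = -1.2613
prox(x) = [-1.4961, -6.1777, -2.3783, -1.2613]
||prox(x)||_1 = 1.4961 + 6.1777 + 2.3783 + 1.2613 = 11.3134


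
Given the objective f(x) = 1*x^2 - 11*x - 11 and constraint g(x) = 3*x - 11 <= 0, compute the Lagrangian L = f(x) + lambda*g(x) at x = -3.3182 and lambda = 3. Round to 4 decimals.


Step 1: Evaluate f(x).
f(-3.3182) = 1*(-3.3182)^2 - 11*(-3.3182) - 11 = 36.5107
Step 2: Evaluate g(x).
g(-3.3182) = 3*-3.3182 - 11 = -20.9546
Step 3: Compute Lagrangian.
L = 36.5107 + 3*-20.9546 = -26.3531


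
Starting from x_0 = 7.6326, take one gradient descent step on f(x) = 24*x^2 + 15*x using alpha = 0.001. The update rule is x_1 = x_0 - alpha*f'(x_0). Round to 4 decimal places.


We compute the gradient at x_0 and apply the update.
f'(x) = 48*x + 15
f'(7.6326) = 48*7.6326 + 15 = 381.3648
x_1 = 7.6326 - 0.001*381.3648 = 7.2512


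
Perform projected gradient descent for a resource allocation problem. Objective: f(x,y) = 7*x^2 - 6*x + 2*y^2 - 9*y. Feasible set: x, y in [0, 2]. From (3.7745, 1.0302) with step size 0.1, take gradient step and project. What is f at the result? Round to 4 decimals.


Step 1: Compute gradient at (3.7745, 1.0302).
grad_x = 2*7*3.7745 - 6 = 46.843
grad_y = 2*2*1.0302 - 9 = -4.8792
Step 2: Gradient step.
x_raw = 3.7745 - 0.1*46.843 = -0.9098
y_raw = 1.0302 - 0.1*-4.8792 = 1.5181
Step 3: Project onto [0, 2].
x_proj = clip(-0.9098) = 0.0
y_proj = clip(1.5181) = 1.5181
Step 4: Evaluate f.
f(0.0, 1.5181) = -9.0537


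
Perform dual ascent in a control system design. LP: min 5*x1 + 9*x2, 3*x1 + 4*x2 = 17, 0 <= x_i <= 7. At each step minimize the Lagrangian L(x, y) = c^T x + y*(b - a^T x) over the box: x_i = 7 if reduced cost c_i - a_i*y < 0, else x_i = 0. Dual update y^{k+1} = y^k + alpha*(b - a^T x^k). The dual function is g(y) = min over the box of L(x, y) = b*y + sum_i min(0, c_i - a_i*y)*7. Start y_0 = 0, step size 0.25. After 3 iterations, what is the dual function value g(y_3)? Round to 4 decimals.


Dual ascent for LP: min 5*x1 + 9*x2, 3*x1 + 4*x2 = 17, 0 <= x_i <= 7
Step 1: y^k = 0.0, reduced costs: (5.0, 9.0)
  x^k = (0.0, 0.0), subgradient = b - a^T x = 17.0
  y^{k+1} = 0.0 + 0.25*17.0 = 4.25
Step 2: y^k = 4.25, reduced costs: (-7.75, -8.0)
  x^k = (7.0, 7.0), subgradient = b - a^T x = -32.0
  y^{k+1} = 4.25 + 0.25*-32.0 = -3.75
Step 3: y^k = -3.75, reduced costs: (16.25, 24.0)
  x^k = (0.0, 0.0), subgradient = b - a^T x = 17.0
  y^{k+1} = -3.75 + 0.25*17.0 = 0.5
Dual objective at y_3 = 0.5: reduced costs (3.5, 7.0), box minimizer x = (0.0, 0.0)
g(y_3) = b*y + (c1 - a1*y)*x1 + (c2 - a2*y)*x2 = 17*0.5 + 3.5*0.0 + 7.0*0.0 = 8.5 + 0.0 + 0.0 = 8.5


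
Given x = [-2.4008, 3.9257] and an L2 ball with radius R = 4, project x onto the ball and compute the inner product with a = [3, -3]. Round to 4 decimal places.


Step 1: Compute ||x|| (intermediates to 6 decimals).
||x|| = sqrt((-2.4008)^2 + 3.9257^2) = 4.601626
Step 2: Project.
Since ||x|| > R, scale = R/||x|| = 4/4.601626 = 0.869258, proj(x) = scale * x
proj(x) = [-2.086915, 3.412446]
Step 3: Dot product.
a^T * proj(x) = 3*(-2.086915) - 3*3.412446 = -16.4981


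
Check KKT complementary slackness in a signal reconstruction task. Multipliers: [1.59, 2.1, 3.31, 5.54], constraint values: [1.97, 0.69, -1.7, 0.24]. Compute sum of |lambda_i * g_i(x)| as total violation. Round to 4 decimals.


KKT complementary slackness check:
lambda_1 * g_1 = 1.59 * 1.97 = 3.1323
lambda_2 * g_2 = 2.1 * 0.69 = 1.449
lambda_3 * g_3 = 3.31 * -1.7 = -5.627
lambda_4 * g_4 = 5.54 * 0.24 = 1.3296
Total violation = 3.1323 + 1.449 + 5.627 + 1.3296 = 11.5379


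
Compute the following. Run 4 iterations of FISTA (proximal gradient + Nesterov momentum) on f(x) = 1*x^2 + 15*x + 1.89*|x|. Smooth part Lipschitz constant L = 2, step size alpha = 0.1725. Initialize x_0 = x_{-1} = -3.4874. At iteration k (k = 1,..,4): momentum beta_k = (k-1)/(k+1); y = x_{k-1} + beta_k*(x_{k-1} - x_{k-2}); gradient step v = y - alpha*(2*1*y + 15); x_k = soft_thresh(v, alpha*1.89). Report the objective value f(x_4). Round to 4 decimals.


FISTA on f(x) = 1*x^2 + 15*x + 1.89*|x|
L = 2, alpha = 0.1725
Iteration 1: beta = 0.0, y = -3.4874 + 0.0*(-3.4874 + 3.4874) = -3.4874
  grad(y) = 8.0252, v = y - alpha*grad = -4.8717
  prox(v) = soft_thresh(-4.8717, 0.326) = -4.5457
Iteration 2: beta = 0.3333, y = -4.5457 + 0.3333*(-4.5457 + 3.4874) = -4.8985
  grad(y) = 5.203, v = y - alpha*grad = -5.796
  prox(v) = soft_thresh(-5.796, 0.326) = -5.47
Iteration 3: beta = 0.5, y = -5.47 + 0.5*(-5.47 + 4.5457) = -5.9321
  grad(y) = 3.1358, v = y - alpha*grad = -6.473
  prox(v) = soft_thresh(-6.473, 0.326) = -6.147
Iteration 4: beta = 0.6, y = -6.147 + 0.6*(-6.147 + 5.47) = -6.5532
  grad(y) = 1.8935, v = y - alpha*grad = -6.8799
  prox(v) = soft_thresh(-6.8799, 0.326) = -6.5538
f(x_4) = 1*(-6.5538)^2 + 15*(-6.5538) + 1.89*|-6.5538| = -42.968


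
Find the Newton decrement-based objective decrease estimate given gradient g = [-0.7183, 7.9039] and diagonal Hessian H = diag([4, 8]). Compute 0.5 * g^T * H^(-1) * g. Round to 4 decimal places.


Step 1: H is diagonal, so H^(-1) * g = [-0.1796, 0.988].
Step 2: g^T H^(-1) g = sum_i g_i^2 / H_ii
  = (-0.7183)^2/4 + (7.9039)^2/8
  = 0.129 + 7.809 = 7.9379
Step 3: Objective decrease = 0.5 * g^T H^(-1) g = 3.969


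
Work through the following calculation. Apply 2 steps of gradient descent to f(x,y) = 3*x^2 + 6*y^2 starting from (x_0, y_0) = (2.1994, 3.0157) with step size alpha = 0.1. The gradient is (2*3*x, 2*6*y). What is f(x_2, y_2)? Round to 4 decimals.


Gradient descent on f(x,y) = 3*x^2 + 6*y^2.
Starting point: (2.1994, 3.0157), alpha = 0.1
Step 1: grad_x = 2*3*2.1994 = 13.1964, grad_y = 2*6*3.0157 = 36.1884
  x_1 = 2.1994 - 0.1*13.1964 = 0.8798
  y_1 = 3.0157 - 0.1*36.1884 = -0.6031
Step 2: grad_x = 2*3*0.8798 = 5.2786, grad_y = 2*6*-0.6031 = -7.2377
  x_2 = 0.8798 - 0.1*5.2786 = 0.3519
  y_2 = -0.6031 - 0.1*-7.2377 = 0.1206
f(0.3519, 0.1206) = 3*0.3519^2 + 6*0.1206^2 = 0.4588


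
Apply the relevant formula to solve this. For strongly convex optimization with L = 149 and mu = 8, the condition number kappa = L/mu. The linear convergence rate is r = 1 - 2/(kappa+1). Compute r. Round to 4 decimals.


Step 1: Compute the condition number.
kappa = L/mu = 149/8 = 18.625
Step 2: Compute the convergence rate.
r = 1 - 2/(kappa + 1) = 1 - 2*mu/(L + mu) = (L - mu)/(L + mu) = 141/157 = 0.8981


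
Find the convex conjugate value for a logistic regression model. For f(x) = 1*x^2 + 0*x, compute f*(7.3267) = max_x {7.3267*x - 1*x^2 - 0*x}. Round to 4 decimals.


f*(y) = sup_x {y*x - a*x^2 - b*x} = sup_x {(y-b)*x - a*x^2}
FOC: (y - b) - 2a*x = 0 => x* = (y - b)/(2a)
x* = (7.3267 - 0)/(2*1) = 3.6634
f*(7.3267) = (y-b)^2/(4a) = (7.3267 - 0)^2/(4*1)
= 53.6805/4 = 13.4201


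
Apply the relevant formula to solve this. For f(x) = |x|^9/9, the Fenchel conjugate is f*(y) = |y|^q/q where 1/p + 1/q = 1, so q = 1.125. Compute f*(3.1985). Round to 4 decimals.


The conjugate exponent q satisfies 1/p + 1/q = 1.
p = 9, so q = 9/(9 - 1) = 1.125
|y|^q = 3.1985^1.125 = 3.6988
f*(3.1985) = 3.6988 / 1.125 = 3.2879


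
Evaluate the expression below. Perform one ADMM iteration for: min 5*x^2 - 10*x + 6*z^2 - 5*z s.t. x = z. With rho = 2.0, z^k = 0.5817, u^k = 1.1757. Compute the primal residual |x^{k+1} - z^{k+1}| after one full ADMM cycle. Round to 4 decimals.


ADMM iteration with rho = 2.0, z^k = 0.5817, u^k = 1.1757
Step 1: x-update.
Minimize 5*x^2 - 10*x + (2.0/2)*(x - 0.5817 + 1.1757)^2
FOC: (2*5 + 2.0)*x = 10 + 2.0*(0.5817 - 1.1757)
x^{k+1} = 0.7343
Step 2: z-update.
Minimize 6*z^2 - 5*z + (2.0/2)*(0.7343 - z + 1.1757)^2
FOC: (2*6 + 2.0)*z = 5 + 2.0*(0.7343 + 1.1757)
z^{k+1} = 0.63
Step 3: u-update.
u^{k+1} = 1.1757 + 0.7343 - 0.63 = 1.28
Step 4: Primal residual = |0.7343 - 0.63| = 0.1043


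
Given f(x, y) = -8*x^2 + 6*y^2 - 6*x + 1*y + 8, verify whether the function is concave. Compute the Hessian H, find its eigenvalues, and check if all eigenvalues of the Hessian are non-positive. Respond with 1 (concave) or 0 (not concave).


The Hessian of f(x,y) = -8*x^2 + 6*y^2 - 6*x + 1*y + 8 is:
H = [[-16, 0], [0, 12]]
Trace = -16 + 12 = -4
Determinant = -16*12 - (0)^2 = -192
Discriminant = (-4)^2 - 4*-192 = 784.0
Eigenvalues: lambda_1 = -16.0, lambda_2 = 12.0
The function is not concave.

0


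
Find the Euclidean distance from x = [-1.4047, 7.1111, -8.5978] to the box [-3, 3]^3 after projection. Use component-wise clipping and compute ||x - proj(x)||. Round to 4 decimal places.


Project each component onto [-3, 3].
clip(-1.4047) = -1.4047, clip(7.1111) = 3.0, clip(-8.5978) = -3.0
Projection = [-1.4047, 3.0, -3.0]
Squared diffs: [0.0, 16.9011, 31.3354]
Distance = sqrt(48.2365) = 6.9453


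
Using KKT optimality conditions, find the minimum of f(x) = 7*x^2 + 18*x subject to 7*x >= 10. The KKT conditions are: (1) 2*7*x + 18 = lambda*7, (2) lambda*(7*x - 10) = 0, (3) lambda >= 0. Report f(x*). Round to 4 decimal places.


Step 1: Try lambda = 0 (constraint inactive).
x_unc = -18/(2*7) = -1.2857
Check: 7*-1.2857 = -8.9999 < 10 -- violated!
Step 2: Constraint must be active: 7*x = 10
x* = 10/7 = 1.4286 (rounded; the exact value 10/7 is used below)
lambda = (2*7*(10/7) + 18)/7 = 5.4286
Step 3: Compute optimal value.
f(x*) = 7*(10/7)^2 + 18*(10/7) = 40.0


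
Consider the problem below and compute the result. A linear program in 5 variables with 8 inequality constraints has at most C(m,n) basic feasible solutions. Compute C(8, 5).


Each vertex corresponds to some choice of n active constraints out of m, so the number of vertices is at most C(m, n) = m! / (n!(m-n)!).
m = 8, n = 5
Numerator: 8 * 7 * 6 * 5 * 4
Denominator: 5! = 120
C(8, 5) = 56


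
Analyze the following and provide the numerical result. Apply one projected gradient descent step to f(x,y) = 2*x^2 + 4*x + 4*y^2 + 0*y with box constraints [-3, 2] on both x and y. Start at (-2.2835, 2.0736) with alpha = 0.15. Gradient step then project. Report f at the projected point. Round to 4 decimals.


Step 1: Compute gradient at (-2.2835, 2.0736).
grad_x = 2*2*-2.2835 + 4 = -5.134
grad_y = 2*4*2.0736 + 0 = 16.5888
Step 2: Gradient step.
x_raw = -2.2835 - 0.15*-5.134 = -1.5134
y_raw = 2.0736 - 0.15*16.5888 = -0.4147
Step 3: Project onto [-3, 2].
x_proj = clip(-1.5134) = -1.5134
y_proj = clip(-0.4147) = -0.4147
Step 4: Evaluate f.
f(-1.5134, -0.4147) = -0.7849


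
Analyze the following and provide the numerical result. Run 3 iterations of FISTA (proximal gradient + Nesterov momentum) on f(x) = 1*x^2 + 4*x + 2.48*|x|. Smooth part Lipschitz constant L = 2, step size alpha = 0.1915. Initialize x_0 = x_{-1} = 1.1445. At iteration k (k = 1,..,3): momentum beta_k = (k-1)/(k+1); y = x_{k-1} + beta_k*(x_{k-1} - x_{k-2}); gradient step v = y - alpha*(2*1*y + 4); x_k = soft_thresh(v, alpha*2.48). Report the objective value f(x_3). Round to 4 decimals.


FISTA on f(x) = 1*x^2 + 4*x + 2.48*|x|
L = 2, alpha = 0.1915
Iteration 1: beta = 0.0, y = 1.1445 + 0.0*(1.1445 - 1.1445) = 1.1445
  grad(y) = 6.289, v = y - alpha*grad = -0.0598
  prox(v) = soft_thresh(-0.0598, 0.4749) = 0.0
Iteration 2: beta = 0.3333, y = 0.0 + 0.3333*(0.0 - 1.1445) = -0.3815
  grad(y) = 3.237, v = y - alpha*grad = -1.0014
  prox(v) = soft_thresh(-1.0014, 0.4749) = -0.5265
Iteration 3: beta = 0.5, y = -0.5265 + 0.5*(-0.5265 - 0.0) = -0.7897
  grad(y) = 2.4206, v = y - alpha*grad = -1.2532
  prox(v) = soft_thresh(-1.2532, 0.4749) = -0.7783
f(x_3) = 1*(-0.7783)^2 + 4*(-0.7783) + 2.48*|-0.7783| = -0.5773


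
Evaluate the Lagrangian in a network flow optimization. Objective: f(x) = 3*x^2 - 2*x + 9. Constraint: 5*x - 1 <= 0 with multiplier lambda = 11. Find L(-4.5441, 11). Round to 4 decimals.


Step 1: Evaluate f(x).
f(-4.5441) = 3*(-4.5441)^2 - 2*(-4.5441) + 9 = 80.0347
Step 2: Evaluate g(x).
g(-4.5441) = 5*-4.5441 - 1 = -23.7205
Step 3: Compute Lagrangian.
L = 80.0347 + 11*-23.7205 = -180.8908


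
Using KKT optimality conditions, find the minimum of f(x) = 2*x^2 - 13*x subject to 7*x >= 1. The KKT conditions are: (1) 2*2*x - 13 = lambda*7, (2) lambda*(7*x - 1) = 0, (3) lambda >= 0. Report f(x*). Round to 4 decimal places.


Step 1: Try lambda = 0 (constraint inactive).
Stationarity: 2*2*x - 13 = 0
x* = 13/(2*2) = 3.25
Check constraint: 7*3.25 = 22.75 >= 1 -- satisfied.
Step 2: Compute optimal value.
f(x*) = 2*3.25^2 - 13*3.25 = -21.125


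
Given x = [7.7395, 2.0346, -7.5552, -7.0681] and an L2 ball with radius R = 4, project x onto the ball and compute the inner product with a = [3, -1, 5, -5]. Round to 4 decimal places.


Step 1: Compute ||x|| (intermediates to 6 decimals).
||x|| = sqrt(7.7395^2 + 2.0346^2 + (-7.5552)^2 + (-7.0681)^2) = 13.0797
Step 2: Project.
Since ||x|| > R, scale = R/||x|| = 4/13.0797 = 0.305817, proj(x) = scale * x
proj(x) = [2.366871, 0.622215, -2.310509, -2.161545]
Step 3: Dot product.
a^T * proj(x) = 3*2.366871 - 1*0.622215 + 5*(-2.310509) - 5*(-2.161545) = 5.7336


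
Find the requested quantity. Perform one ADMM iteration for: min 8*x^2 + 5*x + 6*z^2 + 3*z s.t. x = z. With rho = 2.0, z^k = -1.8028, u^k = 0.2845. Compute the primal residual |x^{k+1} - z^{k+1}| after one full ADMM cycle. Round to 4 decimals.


ADMM iteration with rho = 2.0, z^k = -1.8028, u^k = 0.2845
Step 1: x-update.
Minimize 8*x^2 + 5*x + (2.0/2)*(x + 1.8028 + 0.2845)^2
FOC: (2*8 + 2.0)*x = -5 + 2.0*(-1.8028 - 0.2845)
x^{k+1} = -0.5097
Step 2: z-update.
Minimize 6*z^2 + 3*z + (2.0/2)*(-0.5097 - z + 0.2845)^2
FOC: (2*6 + 2.0)*z = -3 + 2.0*(-0.5097 + 0.2845)
z^{k+1} = -0.2465
Step 3: u-update.
u^{k+1} = 0.2845 - 0.5097 + 0.2465 = 0.0213
Step 4: Primal residual = |-0.5097 + 0.2465| = 0.2632


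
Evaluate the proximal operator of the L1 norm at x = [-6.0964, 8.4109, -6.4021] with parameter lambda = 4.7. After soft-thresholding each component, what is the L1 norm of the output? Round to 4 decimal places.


Soft-thresholding with lambda = 4.7:
prox(-6.0964) = sign(-6.0964)*max(|-6.0964| - 4.7, 0) = -1.3964
prox(8.4109) = sign(8.4109)*max(|8.4109| - 4.7, 0) = 3.7109
prox(-6.4021) = sign(-6.4021)*max(|-6.4021| - 4.7, 0) = -1.7021
prox(x) = [-1.3964, 3.7109, -1.7021]
||prox(x)||_1 = 1.3964 + 3.7109 + 1.7021 = 6.8094


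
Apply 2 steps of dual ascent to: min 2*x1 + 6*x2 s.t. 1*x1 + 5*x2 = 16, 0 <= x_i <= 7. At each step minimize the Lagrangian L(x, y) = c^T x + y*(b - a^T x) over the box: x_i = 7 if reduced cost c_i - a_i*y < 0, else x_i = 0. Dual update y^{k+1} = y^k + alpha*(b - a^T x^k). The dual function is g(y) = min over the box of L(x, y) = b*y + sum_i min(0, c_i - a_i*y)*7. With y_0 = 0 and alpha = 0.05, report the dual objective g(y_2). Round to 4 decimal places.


Dual ascent for LP: min 2*x1 + 6*x2, 1*x1 + 5*x2 = 16, 0 <= x_i <= 7
Step 1: y^k = 0.0, reduced costs: (2.0, 6.0)
  x^k = (0.0, 0.0), subgradient = b - a^T x = 16.0
  y^{k+1} = 0.0 + 0.05*16.0 = 0.8
Step 2: y^k = 0.8, reduced costs: (1.2, 2.0)
  x^k = (0.0, 0.0), subgradient = b - a^T x = 16.0
  y^{k+1} = 0.8 + 0.05*16.0 = 1.6
Dual objective at y_2 = 1.6: reduced costs (0.4, -2.0), box minimizer x = (0.0, 7.0)
g(y_2) = b*y + (c1 - a1*y)*x1 + (c2 - a2*y)*x2 = 16*1.6 + 0.4*0.0 + (-2.0)*7.0 = 25.6 + 0.0 - 14.0 = 11.6


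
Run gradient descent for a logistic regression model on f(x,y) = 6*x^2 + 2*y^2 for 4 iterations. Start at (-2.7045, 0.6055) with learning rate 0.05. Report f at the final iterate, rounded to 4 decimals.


Gradient descent on f(x,y) = 6*x^2 + 2*y^2.
Starting point: (-2.7045, 0.6055), alpha = 0.05
Step 1: grad_x = 2*6*-2.7045 = -32.454, grad_y = 2*2*0.6055 = 2.422
  x_1 = -2.7045 - 0.05*-32.454 = -1.0818
  y_1 = 0.6055 - 0.05*2.422 = 0.4844
Step 2: grad_x = 2*6*-1.0818 = -12.9816, grad_y = 2*2*0.4844 = 1.9376
  x_2 = -1.0818 - 0.05*-12.9816 = -0.4327
  y_2 = 0.4844 - 0.05*1.9376 = 0.3875
Step 3: grad_x = 2*6*-0.4327 = -5.1926, grad_y = 2*2*0.3875 = 1.5501
  x_3 = -0.4327 - 0.05*-5.1926 = -0.1731
  y_3 = 0.3875 - 0.05*1.5501 = 0.31
Step 4: grad_x = 2*6*-0.1731 = -2.0771, grad_y = 2*2*0.31 = 1.2401
  x_4 = -0.1731 - 0.05*-2.0771 = -0.0692
  y_4 = 0.31 - 0.05*1.2401 = 0.248
f(-0.0692, 0.248) = 6*(-0.0692)^2 + 2*0.248^2 = 0.1518


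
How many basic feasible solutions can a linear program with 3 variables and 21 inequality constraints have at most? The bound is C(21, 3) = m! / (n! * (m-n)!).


Each vertex corresponds to some choice of n active constraints out of m, so the number of vertices is at most C(m, n) = m! / (n!(m-n)!).
m = 21, n = 3
Numerator: 21 * 20 * 19
Denominator: 3! = 6
C(21, 3) = 1330


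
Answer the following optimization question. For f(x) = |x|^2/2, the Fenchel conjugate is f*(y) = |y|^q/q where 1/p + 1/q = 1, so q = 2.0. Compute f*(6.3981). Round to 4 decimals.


The conjugate exponent q satisfies 1/p + 1/q = 1.
p = 2, so q = 2/(2 - 1) = 2.0
|y|^q = 6.3981^2.0 = 40.9357
f*(6.3981) = 40.9357 / 2.0 = 20.4678


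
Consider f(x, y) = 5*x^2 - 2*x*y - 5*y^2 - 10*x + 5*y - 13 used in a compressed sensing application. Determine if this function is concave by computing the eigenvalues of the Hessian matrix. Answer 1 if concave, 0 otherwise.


The Hessian of f(x,y) = 5*x^2 - 2*x*y - 5*y^2 - 10*x + 5*y - 13 is:
H = [[10, -2], [-2, -10]]
Trace = 10 - 10 = 0
Determinant = 10*-10 - (-2)^2 = -104
Discriminant = (0)^2 - 4*-104 = 416.0
Eigenvalues: lambda_1 = -10.198, lambda_2 = 10.198
The function is not concave.

0


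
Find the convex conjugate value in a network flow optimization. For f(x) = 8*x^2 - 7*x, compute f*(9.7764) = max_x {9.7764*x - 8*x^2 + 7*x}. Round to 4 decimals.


f*(y) = sup_x {y*x - a*x^2 - b*x} = sup_x {(y-b)*x - a*x^2}
FOC: (y - b) - 2a*x = 0 => x* = (y - b)/(2a)
x* = (9.7764 + 7)/(2*8) = 1.0485
f*(9.7764) = (y-b)^2/(4a) = (9.7764 + 7)^2/(4*8)
= 281.4476/32 = 8.7952


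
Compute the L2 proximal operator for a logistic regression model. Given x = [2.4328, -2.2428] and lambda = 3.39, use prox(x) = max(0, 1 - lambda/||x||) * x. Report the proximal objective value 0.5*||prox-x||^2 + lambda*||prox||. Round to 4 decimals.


Step 1: Compute ||x||.
||x|| = 3.3089
Step 2: Compute scaling factor.
scale = max(0, 1 - 3.39/3.3089) = 0.0
Step 3: prox(x) = [0.0, -0.0]
||prox(x)|| = 0.0
Step 4: Proximal objective.
0.5*||prox-x||^2 = 5.4743
lambda*||prox|| = 0.0
Total = 5.4743


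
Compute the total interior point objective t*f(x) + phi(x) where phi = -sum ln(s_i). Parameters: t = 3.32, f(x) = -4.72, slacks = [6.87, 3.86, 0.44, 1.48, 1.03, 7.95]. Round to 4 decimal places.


Step 1: Compute log-barrier.
ln values: [1.9272, 1.3507, -0.821, 0.392, 0.0296, 2.0732]
phi = -(1.9272 + 1.3507 - 0.821 + 0.392 + 0.0296 + 2.0732) = -4.9516
Step 2: Compute augmented objective.
t*f(x) = 3.32*-4.72 = -15.6704
Total = -15.6704 - 4.9516 = -20.622


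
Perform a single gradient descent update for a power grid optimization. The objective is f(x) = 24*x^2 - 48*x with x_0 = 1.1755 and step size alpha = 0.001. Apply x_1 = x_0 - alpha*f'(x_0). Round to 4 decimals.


We compute the gradient at x_0 and apply the update.
f'(x) = 48*x - 48
f'(1.1755) = 48*1.1755 - 48 = 8.424
x_1 = 1.1755 - 0.001*8.424 = 1.1671


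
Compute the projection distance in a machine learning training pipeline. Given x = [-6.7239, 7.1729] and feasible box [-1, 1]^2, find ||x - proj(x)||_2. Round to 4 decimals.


Project each component onto [-1, 1].
clip(-6.7239) = -1.0, clip(7.1729) = 1.0
Projection = [-1.0, 1.0]
Squared diffs: [32.763, 38.1047]
Distance = sqrt(70.8677) = 8.4183


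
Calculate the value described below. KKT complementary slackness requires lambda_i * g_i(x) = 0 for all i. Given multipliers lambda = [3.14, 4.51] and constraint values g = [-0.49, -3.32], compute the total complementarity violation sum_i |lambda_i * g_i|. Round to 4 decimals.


KKT complementary slackness check:
lambda_1 * g_1 = 3.14 * -0.49 = -1.5386
lambda_2 * g_2 = 4.51 * -3.32 = -14.9732
Total violation = 1.5386 + 14.9732 = 16.5118


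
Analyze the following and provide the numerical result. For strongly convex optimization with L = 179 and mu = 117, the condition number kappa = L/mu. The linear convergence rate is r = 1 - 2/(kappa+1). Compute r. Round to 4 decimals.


Step 1: Compute the condition number.
kappa = L/mu = 179/117 = 1.5299
Step 2: Compute the convergence rate.
r = 1 - 2/(kappa + 1) = 1 - 2*mu/(L + mu) = (L - mu)/(L + mu) = 62/296 = 0.2095


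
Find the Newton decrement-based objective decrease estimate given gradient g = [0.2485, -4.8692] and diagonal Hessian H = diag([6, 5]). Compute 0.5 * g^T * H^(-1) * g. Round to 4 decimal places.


Step 1: H is diagonal, so H^(-1) * g = [0.0414, -0.9738].
Step 2: g^T H^(-1) g = sum_i g_i^2 / H_ii
  = (0.2485)^2/6 + (-4.8692)^2/5
  = 0.0103 + 4.7418 = 4.7521
Step 3: Objective decrease = 0.5 * g^T H^(-1) g = 2.3761


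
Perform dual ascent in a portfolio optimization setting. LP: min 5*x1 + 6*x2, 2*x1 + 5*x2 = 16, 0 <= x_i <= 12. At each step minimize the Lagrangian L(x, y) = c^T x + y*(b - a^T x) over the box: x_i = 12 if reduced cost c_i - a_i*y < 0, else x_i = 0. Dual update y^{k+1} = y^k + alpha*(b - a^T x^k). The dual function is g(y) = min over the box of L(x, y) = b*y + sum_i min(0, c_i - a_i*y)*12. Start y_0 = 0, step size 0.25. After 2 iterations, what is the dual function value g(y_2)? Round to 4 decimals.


Dual ascent for LP: min 5*x1 + 6*x2, 2*x1 + 5*x2 = 16, 0 <= x_i <= 12
Step 1: y^k = 0.0, reduced costs: (5.0, 6.0)
  x^k = (0.0, 0.0), subgradient = b - a^T x = 16.0
  y^{k+1} = 0.0 + 0.25*16.0 = 4.0
Step 2: y^k = 4.0, reduced costs: (-3.0, -14.0)
  x^k = (12.0, 12.0), subgradient = b - a^T x = -68.0
  y^{k+1} = 4.0 + 0.25*-68.0 = -13.0
Dual objective at y_2 = -13.0: reduced costs (31.0, 71.0), box minimizer x = (0.0, 0.0)
g(y_2) = b*y + (c1 - a1*y)*x1 + (c2 - a2*y)*x2 = 16*(-13.0) + 31.0*0.0 + 71.0*0.0 = -208.0 + 0.0 + 0.0 = -208.0


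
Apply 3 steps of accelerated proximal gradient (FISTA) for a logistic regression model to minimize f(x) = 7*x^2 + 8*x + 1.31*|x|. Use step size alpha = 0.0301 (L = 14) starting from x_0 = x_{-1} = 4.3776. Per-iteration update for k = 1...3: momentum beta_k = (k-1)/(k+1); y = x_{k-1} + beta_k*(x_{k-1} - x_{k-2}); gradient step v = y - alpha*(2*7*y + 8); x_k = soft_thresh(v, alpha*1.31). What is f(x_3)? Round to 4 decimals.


FISTA on f(x) = 7*x^2 + 8*x + 1.31*|x|
L = 14, alpha = 0.0301
Iteration 1: beta = 0.0, y = 4.3776 + 0.0*(4.3776 - 4.3776) = 4.3776
  grad(y) = 69.2864, v = y - alpha*grad = 2.2921
  prox(v) = soft_thresh(2.2921, 0.0394) = 2.2526
Iteration 2: beta = 0.3333, y = 2.2526 + 0.3333*(2.2526 - 4.3776) = 1.5443
  grad(y) = 29.6206, v = y - alpha*grad = 0.6528
  prox(v) = soft_thresh(0.6528, 0.0394) = 0.6133
Iteration 3: beta = 0.5, y = 0.6133 + 0.5*(0.6133 - 2.2526) = -0.2063
  grad(y) = 5.1112, v = y - alpha*grad = -0.3602
  prox(v) = soft_thresh(-0.3602, 0.0394) = -0.3208
f(x_3) = 7*(-0.3208)^2 + 8*(-0.3208) + 1.31*|-0.3208| = -1.4257
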